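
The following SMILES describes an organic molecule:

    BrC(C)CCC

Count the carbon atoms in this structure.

Count every carbon token in the SMILES (each C, including those in ring-closure positions and inside branches).
Carbon count: 5.

5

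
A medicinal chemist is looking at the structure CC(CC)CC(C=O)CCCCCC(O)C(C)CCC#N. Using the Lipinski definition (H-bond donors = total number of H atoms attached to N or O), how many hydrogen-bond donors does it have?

Donors: find every N or O and count the H atoms it carries.
  atom 8 (O): bond orders sum to 2 → 0 H
  atom 15 (O): bond orders sum to 1 → 1 H
  atom 21 (N): bond orders sum to 3 → 0 H
Lipinski HBD = 1.

1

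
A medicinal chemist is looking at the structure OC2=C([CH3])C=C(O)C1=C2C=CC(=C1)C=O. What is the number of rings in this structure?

In SMILES, each pair of matching ring-closure digits denotes one ring-closing bond; the number of such bonds equals the number of independent rings.
Ring-closure bonds here: 2.

2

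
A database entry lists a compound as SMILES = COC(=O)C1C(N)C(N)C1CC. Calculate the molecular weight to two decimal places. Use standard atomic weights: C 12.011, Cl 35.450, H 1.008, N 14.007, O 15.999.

172.23 g/mol

First, the molecular formula is C8H16N2O2 (counting implicit H from valence).
  C: 8 × 12.011 = 96.088
  H: 16 × 1.008 = 16.128
  N: 2 × 14.007 = 28.014
  O: 2 × 15.999 = 31.998
Sum: 8×12.011 + 16×1.008 + 2×14.007 + 2×15.999 = 172.228 → 172.23 g/mol.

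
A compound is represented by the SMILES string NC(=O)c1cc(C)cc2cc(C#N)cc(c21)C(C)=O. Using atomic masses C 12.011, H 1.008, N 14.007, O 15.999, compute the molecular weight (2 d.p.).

First, the molecular formula is C15H12N2O2 (counting implicit H from valence).
  C: 15 × 12.011 = 180.165
  H: 12 × 1.008 = 12.096
  N: 2 × 14.007 = 28.014
  O: 2 × 15.999 = 31.998
Sum: 15×12.011 + 12×1.008 + 2×14.007 + 2×15.999 = 252.273 → 252.27 g/mol.

252.27 g/mol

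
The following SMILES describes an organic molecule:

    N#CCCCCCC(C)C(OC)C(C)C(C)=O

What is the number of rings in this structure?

0

In SMILES, each pair of matching ring-closure digits denotes one ring-closing bond; the number of such bonds equals the number of independent rings.
Ring-closure bonds here: 0.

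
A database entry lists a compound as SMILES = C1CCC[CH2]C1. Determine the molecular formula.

C6H12

Walk through each heavy atom and fill implicit hydrogens from standard valence (C 4, N 3, O 2, S 2, halogen 1):
  atom 1: C, bond orders sum to 2 (valence 4) → 2 H
  atom 2: C, bond orders sum to 2 (valence 4) → 2 H
  atom 3: C, bond orders sum to 2 (valence 4) → 2 H
  atom 4: C, bond orders sum to 2 (valence 4) → 2 H
  atom 5: C with explicit H count 2
  atom 6: C, bond orders sum to 2 (valence 4) → 2 H
Totals → C:6, H:12.
In Hill order: C6H12.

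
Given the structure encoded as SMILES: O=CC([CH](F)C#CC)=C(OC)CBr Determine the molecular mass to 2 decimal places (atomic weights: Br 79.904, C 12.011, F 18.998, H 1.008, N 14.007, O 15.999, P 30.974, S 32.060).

First, the molecular formula is C9H10BrFO2 (counting implicit H from valence).
  Br: 1 × 79.904 = 79.904
  C: 9 × 12.011 = 108.099
  F: 1 × 18.998 = 18.998
  H: 10 × 1.008 = 10.080
  O: 2 × 15.999 = 31.998
Sum: 1×79.904 + 9×12.011 + 1×18.998 + 10×1.008 + 2×15.999 = 249.079 → 249.08 g/mol.

249.08 g/mol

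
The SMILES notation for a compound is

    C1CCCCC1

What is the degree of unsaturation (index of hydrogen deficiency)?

Molecular formula: C6H12.
DoU = (2C + 2 + N − H − X) / 2, where X is the halogen count and O/S are ignored.
    = (2·6 + 2 + 0 − 12 − 0) / 2 = 2 / 2 = 1.

1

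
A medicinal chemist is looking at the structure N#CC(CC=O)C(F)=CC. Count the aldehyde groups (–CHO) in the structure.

The aldehyde motif appears at heavy-atom position 5 in the SMILES.
Other groups present: 1 alkene, 1 nitrile.
Aldehyde count: 1.

1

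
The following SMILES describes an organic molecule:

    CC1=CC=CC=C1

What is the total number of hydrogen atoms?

8

Walk through each heavy atom and fill implicit hydrogens from standard valence (C 4, N 3, O 2, S 2, halogen 1):
  atom 1: C, bond orders sum to 1 (valence 4) → 3 H
  atom 2: C, bond orders sum to 4 (valence 4) → 0 H
  atom 3: C, bond orders sum to 3 (valence 4) → 1 H
  atom 4: C, bond orders sum to 3 (valence 4) → 1 H
  atom 5: C, bond orders sum to 3 (valence 4) → 1 H
  atom 6: C, bond orders sum to 3 (valence 4) → 1 H
  atom 7: C, bond orders sum to 3 (valence 4) → 1 H
Total hydrogens: 8.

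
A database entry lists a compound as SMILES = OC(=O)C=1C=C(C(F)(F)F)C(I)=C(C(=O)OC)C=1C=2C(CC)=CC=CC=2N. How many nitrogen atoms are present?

Scan the SMILES for N atoms (remember two-letter symbols like Cl and Br are single atoms).
Nitrogen count: 1.

1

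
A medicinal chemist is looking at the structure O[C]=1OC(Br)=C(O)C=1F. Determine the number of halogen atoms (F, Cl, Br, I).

2

Halogen atoms appear at heavy-atom positions 5, 9 (1×Br, 1×F).
Other groups present: 2 hydroxyl.
Halogen count: 2.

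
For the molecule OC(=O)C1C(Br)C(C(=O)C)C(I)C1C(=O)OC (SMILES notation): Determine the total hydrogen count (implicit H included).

12

Walk through each heavy atom and fill implicit hydrogens from standard valence (C 4, N 3, O 2, S 2, halogen 1):
  atom 1: O, bond orders sum to 1 (valence 2) → 1 H
  atom 2: C, bond orders sum to 4 (valence 4) → 0 H
  atom 3: O, bond orders sum to 2 (valence 2) → 0 H
  atom 4: C, bond orders sum to 3 (valence 4) → 1 H
  atom 5: C, bond orders sum to 3 (valence 4) → 1 H
  atom 6: Br (halogen, monovalent) → 0 H
  atom 7: C, bond orders sum to 3 (valence 4) → 1 H
  atom 8: C, bond orders sum to 4 (valence 4) → 0 H
  atom 9: O, bond orders sum to 2 (valence 2) → 0 H
  atom 10: C, bond orders sum to 1 (valence 4) → 3 H
  atom 11: C, bond orders sum to 3 (valence 4) → 1 H
  atom 12: I (halogen, monovalent) → 0 H
  atom 13: C, bond orders sum to 3 (valence 4) → 1 H
  atom 14: C, bond orders sum to 4 (valence 4) → 0 H
  atom 15: O, bond orders sum to 2 (valence 2) → 0 H
  atom 16: O, bond orders sum to 2 (valence 2) → 0 H
  atom 17: C, bond orders sum to 1 (valence 4) → 3 H
Total hydrogens: 12.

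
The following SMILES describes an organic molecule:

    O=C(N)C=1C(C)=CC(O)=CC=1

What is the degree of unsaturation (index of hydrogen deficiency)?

Molecular formula: C8H9NO2.
DoU = (2C + 2 + N − H − X) / 2, where X is the halogen count and O/S are ignored.
    = (2·8 + 2 + 1 − 9 − 0) / 2 = 10 / 2 = 5.

5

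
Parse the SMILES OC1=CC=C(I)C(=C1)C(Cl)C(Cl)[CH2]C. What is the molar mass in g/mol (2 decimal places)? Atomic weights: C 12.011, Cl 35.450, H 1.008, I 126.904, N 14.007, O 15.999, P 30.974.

First, the molecular formula is C10H11Cl2IO (counting implicit H from valence).
  C: 10 × 12.011 = 120.110
  Cl: 2 × 35.450 = 70.900
  H: 11 × 1.008 = 11.088
  I: 1 × 126.904 = 126.904
  O: 1 × 15.999 = 15.999
Sum: 10×12.011 + 2×35.450 + 11×1.008 + 1×126.904 + 1×15.999 = 345.001 → 345.00 g/mol.

345.00 g/mol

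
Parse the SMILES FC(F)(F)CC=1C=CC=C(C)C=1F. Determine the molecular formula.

C9H8F4

Walk through each heavy atom and fill implicit hydrogens from standard valence (C 4, N 3, O 2, S 2, halogen 1):
  atom 1: F (halogen, monovalent) → 0 H
  atom 2: C, bond orders sum to 4 (valence 4) → 0 H
  atom 3: F (halogen, monovalent) → 0 H
  atom 4: F (halogen, monovalent) → 0 H
  atom 5: C, bond orders sum to 2 (valence 4) → 2 H
  atom 6: C, bond orders sum to 4 (valence 4) → 0 H
  atom 7: C, bond orders sum to 3 (valence 4) → 1 H
  atom 8: C, bond orders sum to 3 (valence 4) → 1 H
  atom 9: C, bond orders sum to 3 (valence 4) → 1 H
  atom 10: C, bond orders sum to 4 (valence 4) → 0 H
  atom 11: C, bond orders sum to 1 (valence 4) → 3 H
  atom 12: C, bond orders sum to 4 (valence 4) → 0 H
  atom 13: F (halogen, monovalent) → 0 H
Totals → C:9, H:8, F:4.
In Hill order: C9H8F4.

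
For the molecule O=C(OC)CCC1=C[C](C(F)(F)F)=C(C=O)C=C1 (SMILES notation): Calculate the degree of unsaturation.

6

Molecular formula: C12H11F3O3.
DoU = (2C + 2 + N − H − X) / 2, where X is the halogen count and O/S are ignored.
    = (2·12 + 2 + 0 − 11 − 3) / 2 = 12 / 2 = 6.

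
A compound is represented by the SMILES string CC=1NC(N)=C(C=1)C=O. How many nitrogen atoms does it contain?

Scan the SMILES for N atoms (remember two-letter symbols like Cl and Br are single atoms).
Nitrogen count: 2.

2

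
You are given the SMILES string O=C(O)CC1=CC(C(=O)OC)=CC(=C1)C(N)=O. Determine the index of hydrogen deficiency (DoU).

Molecular formula: C11H11NO5.
DoU = (2C + 2 + N − H − X) / 2, where X is the halogen count and O/S are ignored.
    = (2·11 + 2 + 1 − 11 − 0) / 2 = 14 / 2 = 7.

7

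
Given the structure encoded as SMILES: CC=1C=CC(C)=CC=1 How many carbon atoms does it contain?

8

Count every carbon token in the SMILES (each C, including those in ring-closure positions and inside branches).
Carbon count: 8.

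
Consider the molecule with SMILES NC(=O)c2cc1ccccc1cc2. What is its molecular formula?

Walk through each heavy atom and fill implicit hydrogens from standard valence (C 4, N 3, O 2, S 2, halogen 1); for lowercase aromatic atoms, an aromatic c carries 1 H when it has two neighbours and 0 H with three, and aromatic n carries 0 H:
  atom 1: N, bond orders sum to 1 (valence 3) → 2 H
  atom 2: C, bond orders sum to 4 (valence 4) → 0 H
  atom 3: O, bond orders sum to 2 (valence 2) → 0 H
  atom 4: aromatic c, 3 neighbours → 0 H
  atom 5: aromatic c, 2 neighbours → 1 H
  atom 6: aromatic c, 3 neighbours → 0 H
  atom 7: aromatic c, 2 neighbours → 1 H
  atom 8: aromatic c, 2 neighbours → 1 H
  atom 9: aromatic c, 2 neighbours → 1 H
  atom 10: aromatic c, 2 neighbours → 1 H
  atom 11: aromatic c, 3 neighbours → 0 H
  atom 12: aromatic c, 2 neighbours → 1 H
  atom 13: aromatic c, 2 neighbours → 1 H
Totals → C:11, H:9, N:1, O:1.
In Hill order: C11H9NO.

C11H9NO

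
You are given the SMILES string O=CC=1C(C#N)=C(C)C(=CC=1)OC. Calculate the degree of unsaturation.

7

Degree of unsaturation = (number of rings) + (number of π bonds).
Ring closures in the SMILES: 1.
π bonds: 4 double bonds (each 1 DoU), 1 triple bond (each 2 DoU) → 6 DoU from unsaturation.
Total DoU = 1 + 6 = 7.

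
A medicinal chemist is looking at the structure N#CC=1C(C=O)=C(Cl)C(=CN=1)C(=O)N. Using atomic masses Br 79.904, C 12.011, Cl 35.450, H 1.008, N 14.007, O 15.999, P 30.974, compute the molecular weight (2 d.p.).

209.59 g/mol

First, the molecular formula is C8H4ClN3O2 (counting implicit H from valence).
  C: 8 × 12.011 = 96.088
  Cl: 1 × 35.450 = 35.450
  H: 4 × 1.008 = 4.032
  N: 3 × 14.007 = 42.021
  O: 2 × 15.999 = 31.998
Sum: 8×12.011 + 1×35.450 + 4×1.008 + 3×14.007 + 2×15.999 = 209.589 → 209.59 g/mol.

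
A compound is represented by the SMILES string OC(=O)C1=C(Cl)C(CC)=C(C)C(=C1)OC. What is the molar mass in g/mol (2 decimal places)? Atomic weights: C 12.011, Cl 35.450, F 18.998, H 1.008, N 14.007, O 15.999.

First, the molecular formula is C11H13ClO3 (counting implicit H from valence).
  C: 11 × 12.011 = 132.121
  Cl: 1 × 35.450 = 35.450
  H: 13 × 1.008 = 13.104
  O: 3 × 15.999 = 47.997
Sum: 11×12.011 + 1×35.450 + 13×1.008 + 3×15.999 = 228.672 → 228.67 g/mol.

228.67 g/mol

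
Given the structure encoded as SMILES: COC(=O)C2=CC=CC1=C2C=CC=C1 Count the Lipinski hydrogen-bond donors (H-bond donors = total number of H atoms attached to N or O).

Donors: find every N or O and count the H atoms it carries.
  atom 2 (O): bond orders sum to 2 → 0 H
  atom 4 (O): bond orders sum to 2 → 0 H
Lipinski HBD = 0.

0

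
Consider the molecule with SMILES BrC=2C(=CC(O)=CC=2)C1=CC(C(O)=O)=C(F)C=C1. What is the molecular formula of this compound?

Walk through each heavy atom and fill implicit hydrogens from standard valence (C 4, N 3, O 2, S 2, halogen 1):
  atom 1: Br (halogen, monovalent) → 0 H
  atom 2: C, bond orders sum to 4 (valence 4) → 0 H
  atom 3: C, bond orders sum to 4 (valence 4) → 0 H
  atom 4: C, bond orders sum to 3 (valence 4) → 1 H
  atom 5: C, bond orders sum to 4 (valence 4) → 0 H
  atom 6: O, bond orders sum to 1 (valence 2) → 1 H
  atom 7: C, bond orders sum to 3 (valence 4) → 1 H
  atom 8: C, bond orders sum to 3 (valence 4) → 1 H
  atom 9: C, bond orders sum to 4 (valence 4) → 0 H
  atom 10: C, bond orders sum to 3 (valence 4) → 1 H
  atom 11: C, bond orders sum to 4 (valence 4) → 0 H
  atom 12: C, bond orders sum to 4 (valence 4) → 0 H
  atom 13: O, bond orders sum to 1 (valence 2) → 1 H
  atom 14: O, bond orders sum to 2 (valence 2) → 0 H
  atom 15: C, bond orders sum to 4 (valence 4) → 0 H
  atom 16: F (halogen, monovalent) → 0 H
  atom 17: C, bond orders sum to 3 (valence 4) → 1 H
  atom 18: C, bond orders sum to 3 (valence 4) → 1 H
Totals → C:13, H:8, Br:1, F:1, O:3.
In Hill order: C13H8BrFO3.

C13H8BrFO3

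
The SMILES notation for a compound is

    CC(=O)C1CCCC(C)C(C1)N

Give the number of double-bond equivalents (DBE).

2

Degree of unsaturation = (number of rings) + (number of π bonds).
Ring closures in the SMILES: 1.
π bonds: 1 double bond (each 1 DoU) → 1 DoU from unsaturation.
Total DoU = 1 + 1 = 2.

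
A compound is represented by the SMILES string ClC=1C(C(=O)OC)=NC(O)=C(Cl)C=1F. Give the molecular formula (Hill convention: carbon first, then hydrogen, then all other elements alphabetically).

Walk through each heavy atom and fill implicit hydrogens from standard valence (C 4, N 3, O 2, S 2, halogen 1):
  atom 1: Cl (halogen, monovalent) → 0 H
  atom 2: C, bond orders sum to 4 (valence 4) → 0 H
  atom 3: C, bond orders sum to 4 (valence 4) → 0 H
  atom 4: C, bond orders sum to 4 (valence 4) → 0 H
  atom 5: O, bond orders sum to 2 (valence 2) → 0 H
  atom 6: O, bond orders sum to 2 (valence 2) → 0 H
  atom 7: C, bond orders sum to 1 (valence 4) → 3 H
  atom 8: N, bond orders sum to 3 (valence 3) → 0 H
  atom 9: C, bond orders sum to 4 (valence 4) → 0 H
  atom 10: O, bond orders sum to 1 (valence 2) → 1 H
  atom 11: C, bond orders sum to 4 (valence 4) → 0 H
  atom 12: Cl (halogen, monovalent) → 0 H
  atom 13: C, bond orders sum to 4 (valence 4) → 0 H
  atom 14: F (halogen, monovalent) → 0 H
Totals → C:7, H:4, Cl:2, F:1, N:1, O:3.

C7H4Cl2FNO3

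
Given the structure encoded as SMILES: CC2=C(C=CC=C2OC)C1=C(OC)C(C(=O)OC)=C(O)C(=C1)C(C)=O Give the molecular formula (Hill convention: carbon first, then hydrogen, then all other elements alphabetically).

C19H20O6

Walk through each heavy atom and fill implicit hydrogens from standard valence (C 4, N 3, O 2, S 2, halogen 1):
  atom 1: C, bond orders sum to 1 (valence 4) → 3 H
  atom 2: C, bond orders sum to 4 (valence 4) → 0 H
  atom 3: C, bond orders sum to 4 (valence 4) → 0 H
  atom 4: C, bond orders sum to 3 (valence 4) → 1 H
  atom 5: C, bond orders sum to 3 (valence 4) → 1 H
  atom 6: C, bond orders sum to 3 (valence 4) → 1 H
  atom 7: C, bond orders sum to 4 (valence 4) → 0 H
  atom 8: O, bond orders sum to 2 (valence 2) → 0 H
  atom 9: C, bond orders sum to 1 (valence 4) → 3 H
  atom 10: C, bond orders sum to 4 (valence 4) → 0 H
  atom 11: C, bond orders sum to 4 (valence 4) → 0 H
  atom 12: O, bond orders sum to 2 (valence 2) → 0 H
  atom 13: C, bond orders sum to 1 (valence 4) → 3 H
  atom 14: C, bond orders sum to 4 (valence 4) → 0 H
  atom 15: C, bond orders sum to 4 (valence 4) → 0 H
  atom 16: O, bond orders sum to 2 (valence 2) → 0 H
  atom 17: O, bond orders sum to 2 (valence 2) → 0 H
  atom 18: C, bond orders sum to 1 (valence 4) → 3 H
  atom 19: C, bond orders sum to 4 (valence 4) → 0 H
  atom 20: O, bond orders sum to 1 (valence 2) → 1 H
  atom 21: C, bond orders sum to 4 (valence 4) → 0 H
  atom 22: C, bond orders sum to 3 (valence 4) → 1 H
  atom 23: C, bond orders sum to 4 (valence 4) → 0 H
  atom 24: C, bond orders sum to 1 (valence 4) → 3 H
  atom 25: O, bond orders sum to 2 (valence 2) → 0 H
Totals → C:19, H:20, O:6.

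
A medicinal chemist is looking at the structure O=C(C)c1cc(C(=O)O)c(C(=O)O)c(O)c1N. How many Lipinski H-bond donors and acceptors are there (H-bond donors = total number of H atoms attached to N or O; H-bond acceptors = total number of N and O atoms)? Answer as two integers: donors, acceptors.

5, 7

Donors: find every N or O and count the H atoms it carries.
  atom 1 (O): bond orders sum to 2 → 0 H
  atom 8 (O): bond orders sum to 2 → 0 H
  atom 9 (O): bond orders sum to 1 → 1 H
  atom 12 (O): bond orders sum to 2 → 0 H
  atom 13 (O): bond orders sum to 1 → 1 H
  atom 15 (O): bond orders sum to 1 → 1 H
  atom 17 (N): bond orders sum to 1 → 2 H
Lipinski HBD = 5.
Acceptors: N atoms = 1, O atoms = 6 → HBA = 7.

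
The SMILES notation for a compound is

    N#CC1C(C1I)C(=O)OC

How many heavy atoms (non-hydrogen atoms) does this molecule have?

Every atom symbol written in the SMILES (organic subset) is one heavy atom; implicit H are not written.
Heavy atoms by element → C:6, I:1, N:1, O:2.
Total: 10.

10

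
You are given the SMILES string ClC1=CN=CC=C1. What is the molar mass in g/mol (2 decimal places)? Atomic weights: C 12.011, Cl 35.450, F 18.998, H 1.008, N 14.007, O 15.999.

113.54 g/mol

First, the molecular formula is C5H4ClN (counting implicit H from valence).
  C: 5 × 12.011 = 60.055
  Cl: 1 × 35.450 = 35.450
  H: 4 × 1.008 = 4.032
  N: 1 × 14.007 = 14.007
Sum: 5×12.011 + 1×35.450 + 4×1.008 + 1×14.007 = 113.544 → 113.54 g/mol.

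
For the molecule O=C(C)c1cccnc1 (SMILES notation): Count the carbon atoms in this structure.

Count every carbon token in the SMILES (each C, including those in ring-closure positions and inside branches).
Carbon count: 7.

7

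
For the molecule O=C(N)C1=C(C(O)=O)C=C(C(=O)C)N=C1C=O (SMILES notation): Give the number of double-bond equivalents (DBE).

8

Molecular formula: C10H8N2O5.
DoU = (2C + 2 + N − H − X) / 2, where X is the halogen count and O/S are ignored.
    = (2·10 + 2 + 2 − 8 − 0) / 2 = 16 / 2 = 8.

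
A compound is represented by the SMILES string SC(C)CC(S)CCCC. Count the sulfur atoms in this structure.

2

Scan the SMILES for S atoms (remember two-letter symbols like Cl and Br are single atoms).
Sulfur count: 2.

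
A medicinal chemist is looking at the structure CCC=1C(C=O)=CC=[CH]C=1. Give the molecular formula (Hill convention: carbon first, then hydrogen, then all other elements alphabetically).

C9H10O

Walk through each heavy atom and fill implicit hydrogens from standard valence (C 4, N 3, O 2, S 2, halogen 1):
  atom 1: C, bond orders sum to 1 (valence 4) → 3 H
  atom 2: C, bond orders sum to 2 (valence 4) → 2 H
  atom 3: C, bond orders sum to 4 (valence 4) → 0 H
  atom 4: C, bond orders sum to 4 (valence 4) → 0 H
  atom 5: C, bond orders sum to 3 (valence 4) → 1 H
  atom 6: O, bond orders sum to 2 (valence 2) → 0 H
  atom 7: C, bond orders sum to 3 (valence 4) → 1 H
  atom 8: C, bond orders sum to 3 (valence 4) → 1 H
  atom 9: C with explicit H count 1
  atom 10: C, bond orders sum to 3 (valence 4) → 1 H
Totals → C:9, H:10, O:1.
In Hill order: C9H10O.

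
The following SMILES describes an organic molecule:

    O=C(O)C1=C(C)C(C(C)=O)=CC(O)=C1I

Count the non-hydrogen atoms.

Every atom symbol written in the SMILES (organic subset) is one heavy atom; implicit H are not written.
Heavy atoms by element → C:10, I:1, O:4.
Total: 15.

15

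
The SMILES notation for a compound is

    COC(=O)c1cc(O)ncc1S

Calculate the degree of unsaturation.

Molecular formula: C7H7NO3S.
DoU = (2C + 2 + N − H − X) / 2, where X is the halogen count and O/S are ignored.
    = (2·7 + 2 + 1 − 7 − 0) / 2 = 10 / 2 = 5.

5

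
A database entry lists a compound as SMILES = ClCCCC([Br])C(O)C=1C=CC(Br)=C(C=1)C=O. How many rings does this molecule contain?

1

In SMILES, each pair of matching ring-closure digits denotes one ring-closing bond; the number of such bonds equals the number of independent rings.
Ring-closure bonds here: 1.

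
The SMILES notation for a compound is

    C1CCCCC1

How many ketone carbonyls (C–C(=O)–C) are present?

0

Scan the SMILES for the ketone motif — none present.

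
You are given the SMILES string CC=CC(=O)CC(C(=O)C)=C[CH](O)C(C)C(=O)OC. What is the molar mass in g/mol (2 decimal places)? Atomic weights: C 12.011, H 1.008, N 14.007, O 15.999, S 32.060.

First, the molecular formula is C14H20O5 (counting implicit H from valence).
  C: 14 × 12.011 = 168.154
  H: 20 × 1.008 = 20.160
  O: 5 × 15.999 = 79.995
Sum: 14×12.011 + 20×1.008 + 5×15.999 = 268.309 → 268.31 g/mol.

268.31 g/mol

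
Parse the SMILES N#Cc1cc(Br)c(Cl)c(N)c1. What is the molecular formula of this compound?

Walk through each heavy atom and fill implicit hydrogens from standard valence (C 4, N 3, O 2, S 2, halogen 1); for lowercase aromatic atoms, an aromatic c carries 1 H when it has two neighbours and 0 H with three, and aromatic n carries 0 H:
  atom 1: N, bond orders sum to 3 (valence 3) → 0 H
  atom 2: C, bond orders sum to 4 (valence 4) → 0 H
  atom 3: aromatic c, 3 neighbours → 0 H
  atom 4: aromatic c, 2 neighbours → 1 H
  atom 5: aromatic c, 3 neighbours → 0 H
  atom 6: Br (halogen, monovalent) → 0 H
  atom 7: aromatic c, 3 neighbours → 0 H
  atom 8: Cl (halogen, monovalent) → 0 H
  atom 9: aromatic c, 3 neighbours → 0 H
  atom 10: N, bond orders sum to 1 (valence 3) → 2 H
  atom 11: aromatic c, 2 neighbours → 1 H
Totals → C:7, H:4, Br:1, Cl:1, N:2.

C7H4BrClN2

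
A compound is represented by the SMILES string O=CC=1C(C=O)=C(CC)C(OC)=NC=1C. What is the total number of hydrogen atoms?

Walk through each heavy atom and fill implicit hydrogens from standard valence (C 4, N 3, O 2, S 2, halogen 1):
  atom 1: O, bond orders sum to 2 (valence 2) → 0 H
  atom 2: C, bond orders sum to 3 (valence 4) → 1 H
  atom 3: C, bond orders sum to 4 (valence 4) → 0 H
  atom 4: C, bond orders sum to 4 (valence 4) → 0 H
  atom 5: C, bond orders sum to 3 (valence 4) → 1 H
  atom 6: O, bond orders sum to 2 (valence 2) → 0 H
  atom 7: C, bond orders sum to 4 (valence 4) → 0 H
  atom 8: C, bond orders sum to 2 (valence 4) → 2 H
  atom 9: C, bond orders sum to 1 (valence 4) → 3 H
  atom 10: C, bond orders sum to 4 (valence 4) → 0 H
  atom 11: O, bond orders sum to 2 (valence 2) → 0 H
  atom 12: C, bond orders sum to 1 (valence 4) → 3 H
  atom 13: N, bond orders sum to 3 (valence 3) → 0 H
  atom 14: C, bond orders sum to 4 (valence 4) → 0 H
  atom 15: C, bond orders sum to 1 (valence 4) → 3 H
Total hydrogens: 13.

13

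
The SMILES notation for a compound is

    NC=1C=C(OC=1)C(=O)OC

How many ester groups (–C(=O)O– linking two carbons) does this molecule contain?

1

The ester motif appears at heavy-atom position 7 in the SMILES.
Other groups present: 1 primary amine.
Ester count: 1.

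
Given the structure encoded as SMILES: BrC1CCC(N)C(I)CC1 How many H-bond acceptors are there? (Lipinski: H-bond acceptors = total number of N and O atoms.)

N atoms: 1; O atoms: 0.
Lipinski HBA = 1 + 0 = 1.

1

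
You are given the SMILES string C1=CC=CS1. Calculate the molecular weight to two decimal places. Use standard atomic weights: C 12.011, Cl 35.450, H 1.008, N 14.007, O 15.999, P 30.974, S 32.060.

First, the molecular formula is C4H4S (counting implicit H from valence).
  C: 4 × 12.011 = 48.044
  H: 4 × 1.008 = 4.032
  S: 1 × 32.060 = 32.060
Sum: 4×12.011 + 4×1.008 + 1×32.060 = 84.136 → 84.14 g/mol.

84.14 g/mol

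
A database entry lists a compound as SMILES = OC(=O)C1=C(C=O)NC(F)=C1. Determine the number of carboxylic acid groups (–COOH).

The carboxylic acid motif appears at heavy-atom position 2 in the SMILES.
Other groups present: 1 aldehyde.
Carboxylic acid count: 1.

1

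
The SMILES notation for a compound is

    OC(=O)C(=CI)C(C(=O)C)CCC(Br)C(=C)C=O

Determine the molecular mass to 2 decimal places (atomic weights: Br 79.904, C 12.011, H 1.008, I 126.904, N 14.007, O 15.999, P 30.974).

429.05 g/mol

First, the molecular formula is C12H14BrIO4 (counting implicit H from valence).
  Br: 1 × 79.904 = 79.904
  C: 12 × 12.011 = 144.132
  H: 14 × 1.008 = 14.112
  I: 1 × 126.904 = 126.904
  O: 4 × 15.999 = 63.996
Sum: 1×79.904 + 12×12.011 + 14×1.008 + 1×126.904 + 4×15.999 = 429.048 → 429.05 g/mol.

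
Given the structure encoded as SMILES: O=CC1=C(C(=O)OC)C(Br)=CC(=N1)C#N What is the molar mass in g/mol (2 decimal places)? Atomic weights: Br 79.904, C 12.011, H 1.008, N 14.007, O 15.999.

269.05 g/mol

First, the molecular formula is C9H5BrN2O3 (counting implicit H from valence).
  Br: 1 × 79.904 = 79.904
  C: 9 × 12.011 = 108.099
  H: 5 × 1.008 = 5.040
  N: 2 × 14.007 = 28.014
  O: 3 × 15.999 = 47.997
Sum: 1×79.904 + 9×12.011 + 5×1.008 + 2×14.007 + 3×15.999 = 269.054 → 269.05 g/mol.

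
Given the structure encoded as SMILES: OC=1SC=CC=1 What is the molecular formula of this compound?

Walk through each heavy atom and fill implicit hydrogens from standard valence (C 4, N 3, O 2, S 2, halogen 1):
  atom 1: O, bond orders sum to 1 (valence 2) → 1 H
  atom 2: C, bond orders sum to 4 (valence 4) → 0 H
  atom 3: S, bond orders sum to 2 (valence 2) → 0 H
  atom 4: C, bond orders sum to 3 (valence 4) → 1 H
  atom 5: C, bond orders sum to 3 (valence 4) → 1 H
  atom 6: C, bond orders sum to 3 (valence 4) → 1 H
Totals → C:4, H:4, O:1, S:1.
In Hill order: C4H4OS.

C4H4OS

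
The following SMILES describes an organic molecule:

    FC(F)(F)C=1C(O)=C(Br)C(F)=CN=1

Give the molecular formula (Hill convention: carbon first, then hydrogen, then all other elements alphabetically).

Walk through each heavy atom and fill implicit hydrogens from standard valence (C 4, N 3, O 2, S 2, halogen 1):
  atom 1: F (halogen, monovalent) → 0 H
  atom 2: C, bond orders sum to 4 (valence 4) → 0 H
  atom 3: F (halogen, monovalent) → 0 H
  atom 4: F (halogen, monovalent) → 0 H
  atom 5: C, bond orders sum to 4 (valence 4) → 0 H
  atom 6: C, bond orders sum to 4 (valence 4) → 0 H
  atom 7: O, bond orders sum to 1 (valence 2) → 1 H
  atom 8: C, bond orders sum to 4 (valence 4) → 0 H
  atom 9: Br (halogen, monovalent) → 0 H
  atom 10: C, bond orders sum to 4 (valence 4) → 0 H
  atom 11: F (halogen, monovalent) → 0 H
  atom 12: C, bond orders sum to 3 (valence 4) → 1 H
  atom 13: N, bond orders sum to 3 (valence 3) → 0 H
Totals → C:6, H:2, Br:1, F:4, N:1, O:1.
In Hill order: C6H2BrF4NO.

C6H2BrF4NO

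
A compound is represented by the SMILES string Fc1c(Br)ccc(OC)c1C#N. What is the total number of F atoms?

Scan the SMILES for F atoms (remember two-letter symbols like Cl and Br are single atoms).
Fluorine count: 1.

1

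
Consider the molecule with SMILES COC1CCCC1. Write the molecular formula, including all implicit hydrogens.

C6H12O

Walk through each heavy atom and fill implicit hydrogens from standard valence (C 4, N 3, O 2, S 2, halogen 1):
  atom 1: C, bond orders sum to 1 (valence 4) → 3 H
  atom 2: O, bond orders sum to 2 (valence 2) → 0 H
  atom 3: C, bond orders sum to 3 (valence 4) → 1 H
  atom 4: C, bond orders sum to 2 (valence 4) → 2 H
  atom 5: C, bond orders sum to 2 (valence 4) → 2 H
  atom 6: C, bond orders sum to 2 (valence 4) → 2 H
  atom 7: C, bond orders sum to 2 (valence 4) → 2 H
Totals → C:6, H:12, O:1.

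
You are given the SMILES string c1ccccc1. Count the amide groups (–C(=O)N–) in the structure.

0

Scan the SMILES for the amide motif — none present.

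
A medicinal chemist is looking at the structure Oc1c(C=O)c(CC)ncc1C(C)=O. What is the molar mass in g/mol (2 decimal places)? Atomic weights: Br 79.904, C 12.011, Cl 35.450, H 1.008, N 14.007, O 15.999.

First, the molecular formula is C10H11NO3 (counting implicit H from valence).
  C: 10 × 12.011 = 120.110
  H: 11 × 1.008 = 11.088
  N: 1 × 14.007 = 14.007
  O: 3 × 15.999 = 47.997
Sum: 10×12.011 + 11×1.008 + 1×14.007 + 3×15.999 = 193.202 → 193.20 g/mol.

193.20 g/mol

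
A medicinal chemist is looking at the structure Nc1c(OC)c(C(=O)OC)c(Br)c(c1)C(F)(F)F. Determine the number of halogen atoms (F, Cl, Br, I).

Halogen atoms appear at heavy-atom positions 12, 16, 17, 18 (1×Br, 3×F).
Other groups present: 1 ester, 1 ether, 1 primary amine.
Halogen count: 4.

4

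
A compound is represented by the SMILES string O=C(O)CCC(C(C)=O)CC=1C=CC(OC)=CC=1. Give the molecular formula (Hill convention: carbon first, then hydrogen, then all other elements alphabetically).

Walk through each heavy atom and fill implicit hydrogens from standard valence (C 4, N 3, O 2, S 2, halogen 1):
  atom 1: O, bond orders sum to 2 (valence 2) → 0 H
  atom 2: C, bond orders sum to 4 (valence 4) → 0 H
  atom 3: O, bond orders sum to 1 (valence 2) → 1 H
  atom 4: C, bond orders sum to 2 (valence 4) → 2 H
  atom 5: C, bond orders sum to 2 (valence 4) → 2 H
  atom 6: C, bond orders sum to 3 (valence 4) → 1 H
  atom 7: C, bond orders sum to 4 (valence 4) → 0 H
  atom 8: C, bond orders sum to 1 (valence 4) → 3 H
  atom 9: O, bond orders sum to 2 (valence 2) → 0 H
  atom 10: C, bond orders sum to 2 (valence 4) → 2 H
  atom 11: C, bond orders sum to 4 (valence 4) → 0 H
  atom 12: C, bond orders sum to 3 (valence 4) → 1 H
  atom 13: C, bond orders sum to 3 (valence 4) → 1 H
  atom 14: C, bond orders sum to 4 (valence 4) → 0 H
  atom 15: O, bond orders sum to 2 (valence 2) → 0 H
  atom 16: C, bond orders sum to 1 (valence 4) → 3 H
  atom 17: C, bond orders sum to 3 (valence 4) → 1 H
  atom 18: C, bond orders sum to 3 (valence 4) → 1 H
Totals → C:14, H:18, O:4.
In Hill order: C14H18O4.

C14H18O4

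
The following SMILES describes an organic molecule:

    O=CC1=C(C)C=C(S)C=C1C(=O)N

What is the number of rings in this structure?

1

In SMILES, each pair of matching ring-closure digits denotes one ring-closing bond; the number of such bonds equals the number of independent rings.
Ring-closure bonds here: 1.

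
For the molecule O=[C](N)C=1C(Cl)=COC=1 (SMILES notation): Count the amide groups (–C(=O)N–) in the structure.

1

The amide motif appears at heavy-atom position 2 in the SMILES.
Amide count: 1.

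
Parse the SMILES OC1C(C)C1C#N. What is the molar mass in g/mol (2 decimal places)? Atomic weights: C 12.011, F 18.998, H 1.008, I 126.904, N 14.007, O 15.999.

97.12 g/mol

First, the molecular formula is C5H7NO (counting implicit H from valence).
  C: 5 × 12.011 = 60.055
  H: 7 × 1.008 = 7.056
  N: 1 × 14.007 = 14.007
  O: 1 × 15.999 = 15.999
Sum: 5×12.011 + 7×1.008 + 1×14.007 + 1×15.999 = 97.117 → 97.12 g/mol.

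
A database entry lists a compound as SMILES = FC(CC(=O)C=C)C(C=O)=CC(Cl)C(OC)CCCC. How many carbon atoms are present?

15

Count every carbon token in the SMILES (each C, including those in ring-closure positions and inside branches).
Carbon count: 15.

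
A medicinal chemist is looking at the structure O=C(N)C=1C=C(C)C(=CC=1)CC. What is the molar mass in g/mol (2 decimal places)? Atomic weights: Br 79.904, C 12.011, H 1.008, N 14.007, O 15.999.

First, the molecular formula is C10H13NO (counting implicit H from valence).
  C: 10 × 12.011 = 120.110
  H: 13 × 1.008 = 13.104
  N: 1 × 14.007 = 14.007
  O: 1 × 15.999 = 15.999
Sum: 10×12.011 + 13×1.008 + 1×14.007 + 1×15.999 = 163.220 → 163.22 g/mol.

163.22 g/mol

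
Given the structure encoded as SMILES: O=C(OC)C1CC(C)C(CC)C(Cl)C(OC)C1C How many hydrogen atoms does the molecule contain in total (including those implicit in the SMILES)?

Walk through each heavy atom and fill implicit hydrogens from standard valence (C 4, N 3, O 2, S 2, halogen 1):
  atom 1: O, bond orders sum to 2 (valence 2) → 0 H
  atom 2: C, bond orders sum to 4 (valence 4) → 0 H
  atom 3: O, bond orders sum to 2 (valence 2) → 0 H
  atom 4: C, bond orders sum to 1 (valence 4) → 3 H
  atom 5: C, bond orders sum to 3 (valence 4) → 1 H
  atom 6: C, bond orders sum to 2 (valence 4) → 2 H
  atom 7: C, bond orders sum to 3 (valence 4) → 1 H
  atom 8: C, bond orders sum to 1 (valence 4) → 3 H
  atom 9: C, bond orders sum to 3 (valence 4) → 1 H
  atom 10: C, bond orders sum to 2 (valence 4) → 2 H
  atom 11: C, bond orders sum to 1 (valence 4) → 3 H
  atom 12: C, bond orders sum to 3 (valence 4) → 1 H
  atom 13: Cl (halogen, monovalent) → 0 H
  atom 14: C, bond orders sum to 3 (valence 4) → 1 H
  atom 15: O, bond orders sum to 2 (valence 2) → 0 H
  atom 16: C, bond orders sum to 1 (valence 4) → 3 H
  atom 17: C, bond orders sum to 3 (valence 4) → 1 H
  atom 18: C, bond orders sum to 1 (valence 4) → 3 H
Total hydrogens: 25.

25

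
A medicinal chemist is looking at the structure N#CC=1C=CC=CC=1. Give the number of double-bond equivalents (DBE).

Degree of unsaturation = (number of rings) + (number of π bonds).
Ring closures in the SMILES: 1.
π bonds: 3 double bonds (each 1 DoU), 1 triple bond (each 2 DoU) → 5 DoU from unsaturation.
Total DoU = 1 + 5 = 6.

6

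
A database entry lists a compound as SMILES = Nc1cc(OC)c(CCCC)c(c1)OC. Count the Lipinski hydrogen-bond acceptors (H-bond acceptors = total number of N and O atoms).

3

N atoms: 1; O atoms: 2.
Lipinski HBA = 1 + 2 = 3.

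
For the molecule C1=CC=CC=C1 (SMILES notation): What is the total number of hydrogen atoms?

Walk through each heavy atom and fill implicit hydrogens from standard valence (C 4, N 3, O 2, S 2, halogen 1):
  atom 1: C, bond orders sum to 3 (valence 4) → 1 H
  atom 2: C, bond orders sum to 3 (valence 4) → 1 H
  atom 3: C, bond orders sum to 3 (valence 4) → 1 H
  atom 4: C, bond orders sum to 3 (valence 4) → 1 H
  atom 5: C, bond orders sum to 3 (valence 4) → 1 H
  atom 6: C, bond orders sum to 3 (valence 4) → 1 H
Total hydrogens: 6.

6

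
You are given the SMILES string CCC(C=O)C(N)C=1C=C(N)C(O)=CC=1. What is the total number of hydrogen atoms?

Walk through each heavy atom and fill implicit hydrogens from standard valence (C 4, N 3, O 2, S 2, halogen 1):
  atom 1: C, bond orders sum to 1 (valence 4) → 3 H
  atom 2: C, bond orders sum to 2 (valence 4) → 2 H
  atom 3: C, bond orders sum to 3 (valence 4) → 1 H
  atom 4: C, bond orders sum to 3 (valence 4) → 1 H
  atom 5: O, bond orders sum to 2 (valence 2) → 0 H
  atom 6: C, bond orders sum to 3 (valence 4) → 1 H
  atom 7: N, bond orders sum to 1 (valence 3) → 2 H
  atom 8: C, bond orders sum to 4 (valence 4) → 0 H
  atom 9: C, bond orders sum to 3 (valence 4) → 1 H
  atom 10: C, bond orders sum to 4 (valence 4) → 0 H
  atom 11: N, bond orders sum to 1 (valence 3) → 2 H
  atom 12: C, bond orders sum to 4 (valence 4) → 0 H
  atom 13: O, bond orders sum to 1 (valence 2) → 1 H
  atom 14: C, bond orders sum to 3 (valence 4) → 1 H
  atom 15: C, bond orders sum to 3 (valence 4) → 1 H
Total hydrogens: 16.

16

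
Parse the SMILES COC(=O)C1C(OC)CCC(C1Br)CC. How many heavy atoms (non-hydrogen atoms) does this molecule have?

Every atom symbol written in the SMILES (organic subset) is one heavy atom; implicit H are not written.
Heavy atoms by element → Br:1, C:11, O:3.
Total: 15.

15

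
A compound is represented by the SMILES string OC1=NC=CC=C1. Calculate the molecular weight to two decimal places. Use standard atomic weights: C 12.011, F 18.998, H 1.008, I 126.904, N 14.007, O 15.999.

95.10 g/mol

First, the molecular formula is C5H5NO (counting implicit H from valence).
  C: 5 × 12.011 = 60.055
  H: 5 × 1.008 = 5.040
  N: 1 × 14.007 = 14.007
  O: 1 × 15.999 = 15.999
Sum: 5×12.011 + 5×1.008 + 1×14.007 + 1×15.999 = 95.101 → 95.10 g/mol.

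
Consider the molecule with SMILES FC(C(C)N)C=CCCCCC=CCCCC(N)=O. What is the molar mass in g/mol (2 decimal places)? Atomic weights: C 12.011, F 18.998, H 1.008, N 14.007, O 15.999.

First, the molecular formula is C15H27FN2O (counting implicit H from valence).
  C: 15 × 12.011 = 180.165
  F: 1 × 18.998 = 18.998
  H: 27 × 1.008 = 27.216
  N: 2 × 14.007 = 28.014
  O: 1 × 15.999 = 15.999
Sum: 15×12.011 + 1×18.998 + 27×1.008 + 2×14.007 + 1×15.999 = 270.392 → 270.39 g/mol.

270.39 g/mol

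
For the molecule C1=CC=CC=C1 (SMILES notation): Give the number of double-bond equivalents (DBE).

Molecular formula: C6H6.
DoU = (2C + 2 + N − H − X) / 2, where X is the halogen count and O/S are ignored.
    = (2·6 + 2 + 0 − 6 − 0) / 2 = 8 / 2 = 4.

4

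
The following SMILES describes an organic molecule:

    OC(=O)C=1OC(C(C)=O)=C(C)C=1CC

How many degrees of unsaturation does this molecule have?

Degree of unsaturation = (number of rings) + (number of π bonds).
Ring closures in the SMILES: 1.
π bonds: 4 double bonds (each 1 DoU) → 4 DoU from unsaturation.
Total DoU = 1 + 4 = 5.

5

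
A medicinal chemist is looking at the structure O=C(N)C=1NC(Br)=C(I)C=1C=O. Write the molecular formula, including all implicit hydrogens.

C6H4BrIN2O2

Walk through each heavy atom and fill implicit hydrogens from standard valence (C 4, N 3, O 2, S 2, halogen 1):
  atom 1: O, bond orders sum to 2 (valence 2) → 0 H
  atom 2: C, bond orders sum to 4 (valence 4) → 0 H
  atom 3: N, bond orders sum to 1 (valence 3) → 2 H
  atom 4: C, bond orders sum to 4 (valence 4) → 0 H
  atom 5: N, bond orders sum to 2 (valence 3) → 1 H
  atom 6: C, bond orders sum to 4 (valence 4) → 0 H
  atom 7: Br (halogen, monovalent) → 0 H
  atom 8: C, bond orders sum to 4 (valence 4) → 0 H
  atom 9: I (halogen, monovalent) → 0 H
  atom 10: C, bond orders sum to 4 (valence 4) → 0 H
  atom 11: C, bond orders sum to 3 (valence 4) → 1 H
  atom 12: O, bond orders sum to 2 (valence 2) → 0 H
Totals → C:6, H:4, Br:1, I:1, N:2, O:2.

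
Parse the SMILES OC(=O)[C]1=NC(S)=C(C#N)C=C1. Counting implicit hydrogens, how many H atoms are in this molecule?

Walk through each heavy atom and fill implicit hydrogens from standard valence (C 4, N 3, O 2, S 2, halogen 1):
  atom 1: O, bond orders sum to 1 (valence 2) → 1 H
  atom 2: C, bond orders sum to 4 (valence 4) → 0 H
  atom 3: O, bond orders sum to 2 (valence 2) → 0 H
  atom 4: C with explicit H count 0
  atom 5: N, bond orders sum to 3 (valence 3) → 0 H
  atom 6: C, bond orders sum to 4 (valence 4) → 0 H
  atom 7: S, bond orders sum to 1 (valence 2) → 1 H
  atom 8: C, bond orders sum to 4 (valence 4) → 0 H
  atom 9: C, bond orders sum to 4 (valence 4) → 0 H
  atom 10: N, bond orders sum to 3 (valence 3) → 0 H
  atom 11: C, bond orders sum to 3 (valence 4) → 1 H
  atom 12: C, bond orders sum to 3 (valence 4) → 1 H
Total hydrogens: 4.

4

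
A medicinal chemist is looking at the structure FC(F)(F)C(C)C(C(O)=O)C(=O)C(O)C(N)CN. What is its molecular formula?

Walk through each heavy atom and fill implicit hydrogens from standard valence (C 4, N 3, O 2, S 2, halogen 1):
  atom 1: F (halogen, monovalent) → 0 H
  atom 2: C, bond orders sum to 4 (valence 4) → 0 H
  atom 3: F (halogen, monovalent) → 0 H
  atom 4: F (halogen, monovalent) → 0 H
  atom 5: C, bond orders sum to 3 (valence 4) → 1 H
  atom 6: C, bond orders sum to 1 (valence 4) → 3 H
  atom 7: C, bond orders sum to 3 (valence 4) → 1 H
  atom 8: C, bond orders sum to 4 (valence 4) → 0 H
  atom 9: O, bond orders sum to 1 (valence 2) → 1 H
  atom 10: O, bond orders sum to 2 (valence 2) → 0 H
  atom 11: C, bond orders sum to 4 (valence 4) → 0 H
  atom 12: O, bond orders sum to 2 (valence 2) → 0 H
  atom 13: C, bond orders sum to 3 (valence 4) → 1 H
  atom 14: O, bond orders sum to 1 (valence 2) → 1 H
  atom 15: C, bond orders sum to 3 (valence 4) → 1 H
  atom 16: N, bond orders sum to 1 (valence 3) → 2 H
  atom 17: C, bond orders sum to 2 (valence 4) → 2 H
  atom 18: N, bond orders sum to 1 (valence 3) → 2 H
Totals → C:9, H:15, F:3, N:2, O:4.
In Hill order: C9H15F3N2O4.

C9H15F3N2O4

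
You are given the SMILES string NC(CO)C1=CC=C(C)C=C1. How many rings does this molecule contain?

1

In SMILES, each pair of matching ring-closure digits denotes one ring-closing bond; the number of such bonds equals the number of independent rings.
Ring-closure bonds here: 1.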